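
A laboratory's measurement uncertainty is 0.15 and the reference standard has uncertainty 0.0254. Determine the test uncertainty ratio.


TUR = u_lab / u_ref
= 0.15 / 0.0254
= 5.9055

5.9055


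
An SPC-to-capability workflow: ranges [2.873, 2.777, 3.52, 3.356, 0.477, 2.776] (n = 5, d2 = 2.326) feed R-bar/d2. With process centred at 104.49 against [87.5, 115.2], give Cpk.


R_bar = (2.873 + 2.777 + 3.52 + 3.356 + 0.477 + 2.776) / 6 = 2.6298333
sigma = R_bar / d2 = 2.6298333 / 2.326 = 1.1306248
Cp = (USL - LSL)/(6*sigma) = (115.2 - 87.5)/(6*1.1306248) = 4.0833
Cpu = (115.2 - 104.49)/(3*1.1306248) = 3.1575
Cpl = (104.49 - 87.5)/(3*1.1306248) = 5.0090
Cpk = min(Cpu, Cpl) = 3.1575

3.1575


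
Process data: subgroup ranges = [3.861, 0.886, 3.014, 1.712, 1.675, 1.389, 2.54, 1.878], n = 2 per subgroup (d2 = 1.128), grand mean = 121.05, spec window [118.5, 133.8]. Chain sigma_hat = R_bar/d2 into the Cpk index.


R_bar = (3.861 + 0.886 + 3.014 + 1.712 + 1.675 + 1.389 + 2.54 + 1.878) / 8 = 2.119375
sigma = R_bar / d2 = 2.119375 / 1.128 = 1.8788785
Cp = (USL - LSL)/(6*sigma) = (133.8 - 118.5)/(6*1.8788785) = 1.3572
Cpu = (133.8 - 121.05)/(3*1.8788785) = 2.2620
Cpl = (121.05 - 118.5)/(3*1.8788785) = 0.4524
Cpk = min(Cpu, Cpl) = 0.4524

0.4524


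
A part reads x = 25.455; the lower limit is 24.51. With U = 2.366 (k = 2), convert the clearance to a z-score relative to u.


u = U / k = 2.366 / 2 = 1.183
margin = |LSL - x| = |24.51 - 25.455| = 0.945
z = margin / u = 0.945 / 1.183
z = 0.7988

0.7988


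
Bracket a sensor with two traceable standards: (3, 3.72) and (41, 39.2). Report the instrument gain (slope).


slope = (y2 - y1) / (x2 - x1)
= (39.2 - 3.72) / (41 - 3)
= 35.4800 / 38
= 0.9337

0.9337


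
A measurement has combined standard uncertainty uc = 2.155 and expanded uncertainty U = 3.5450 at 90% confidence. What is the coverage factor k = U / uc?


k = U / uc
k = 3.5450 / 2.155
k = 1.645

1.645


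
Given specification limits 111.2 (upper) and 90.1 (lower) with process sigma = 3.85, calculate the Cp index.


Cp = (USL - LSL) / (6 * sigma)
= (111.2 - 90.1) / (6 * 3.85)
= 21.1000 / 23.1000
= 0.9134

0.9134


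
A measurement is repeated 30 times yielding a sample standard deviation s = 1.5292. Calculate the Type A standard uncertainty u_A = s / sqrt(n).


u_A = s / sqrt(n)
u_A = 1.5292 / sqrt(30)
u_A = 1.5292 / 5.4772256
u_A = 0.2792

0.2792


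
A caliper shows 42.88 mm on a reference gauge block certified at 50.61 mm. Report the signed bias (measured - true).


Systematic error = measured - true
= 42.88 - 50.61
= -7.7300

-7.7300


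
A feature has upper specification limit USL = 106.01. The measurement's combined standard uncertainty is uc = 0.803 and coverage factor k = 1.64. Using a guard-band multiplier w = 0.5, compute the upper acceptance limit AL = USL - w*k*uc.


U = k * uc = 1.64 * 0.803 = 1.31692
guard band g = w * U = 0.5 * 1.31692 = 0.65846
AL = USL - g = 106.01 - 0.65846
AL = 105.3515

105.3515


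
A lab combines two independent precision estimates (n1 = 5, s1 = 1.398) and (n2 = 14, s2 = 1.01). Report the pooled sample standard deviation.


s_p = sqrt(((n1-1)*s1^2 + (n2-1)*s2^2) / (n1+n2-2))
numerator = (5-1)*1.398^2 + (14-1)*1.01^2 = 7.817616 + 13.2613 = 21.078916
denominator = 5 + 14 - 2 = 17
s_p^2 = 21.078916 / 17 = 1.2399362
s_p = sqrt(1.2399362) = 1.1135

1.1135


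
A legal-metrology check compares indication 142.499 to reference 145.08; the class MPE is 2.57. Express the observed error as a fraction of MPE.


e = indication - reference = 142.499 - 145.08 = -2.5810
|e| = 2.5810
ratio = |e| / MPE = 2.5810 / 2.57
ratio = 1.0043

1.0043


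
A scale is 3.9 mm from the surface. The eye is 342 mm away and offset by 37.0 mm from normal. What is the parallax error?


error = h * offset / d
= 3.9 * 37.0 / 342
= 0.4219

0.4219


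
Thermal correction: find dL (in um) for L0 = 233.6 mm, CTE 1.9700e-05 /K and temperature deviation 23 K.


dL = L * alpha * dT
= 233.6 * 1.9700e-05 * 23
= 0.1058442 mm
dL_um = 0.1058442 * 1000 = 105.8442 um

105.8442


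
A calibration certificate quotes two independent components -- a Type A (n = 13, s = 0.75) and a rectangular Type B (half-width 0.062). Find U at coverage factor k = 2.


u_A = s / sqrt(n) = 0.75 / sqrt(13) = 0.20801257
u_B = half_width / sqrt(3) = 0.062 / sqrt(3) = 0.035795717
uc = sqrt(u_A^2 + u_B^2) = sqrt(0.20801257^2 + 0.035795717^2) = 0.21107004
U = k * uc = 2 * 0.21107004
U = 0.4221

0.4221


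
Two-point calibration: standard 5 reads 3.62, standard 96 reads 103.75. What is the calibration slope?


slope = (y2 - y1) / (x2 - x1)
= (103.75 - 3.62) / (96 - 5)
= 100.1300 / 91
= 1.1003

1.1003


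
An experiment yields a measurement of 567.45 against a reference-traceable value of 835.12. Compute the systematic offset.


Systematic error = measured - true
= 567.45 - 835.12
= -267.6700

-267.6700


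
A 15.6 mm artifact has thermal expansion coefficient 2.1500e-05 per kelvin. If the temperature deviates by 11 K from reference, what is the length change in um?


dL = L * alpha * dT
= 15.6 * 2.1500e-05 * 11
= 0.0036894 mm
dL_um = 0.0036894 * 1000 = 3.6894 um

3.6894


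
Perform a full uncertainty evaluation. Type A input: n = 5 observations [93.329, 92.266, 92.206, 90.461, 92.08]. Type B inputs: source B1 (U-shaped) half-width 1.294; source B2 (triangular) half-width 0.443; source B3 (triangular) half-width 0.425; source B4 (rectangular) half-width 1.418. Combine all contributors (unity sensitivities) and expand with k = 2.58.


mean = (93.329 + 92.266 + 92.206 + 90.461 + 92.08) / 5 = 92.0684
s = sqrt(sum((x - mean)^2)/(n-1)) = 1.028465
u_A = s / sqrt(n) = 1.028465 / sqrt(5) = 0.45994353
u_B1 = 1.294 / sqrt(2) = 0.91499617
u_B2 = 0.443 / sqrt(6) = 0.18085399
u_B3 = 0.425 / sqrt(6) = 0.17350552
u_B4 = 1.418 / sqrt(3) = 0.81868268
uc = sqrt(0.45994353^2 + 0.91499617^2 + 0.18085399^2 + 0.17350552^2 + 0.81868268^2) = 1.3348482
U = k * uc = 2.58 * 1.3348482
U = 3.4439

3.4439


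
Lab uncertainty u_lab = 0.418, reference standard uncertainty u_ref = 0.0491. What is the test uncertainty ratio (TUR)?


TUR = u_lab / u_ref
= 0.418 / 0.0491
= 8.5132

8.5132


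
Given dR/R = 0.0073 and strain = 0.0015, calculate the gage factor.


GF = (dR/R) / epsilon
= 0.0073 / 0.0015
= 4.8667

4.8667


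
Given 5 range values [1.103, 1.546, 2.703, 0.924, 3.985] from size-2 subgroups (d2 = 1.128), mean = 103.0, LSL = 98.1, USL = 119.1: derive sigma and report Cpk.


R_bar = (1.103 + 1.546 + 2.703 + 0.924 + 3.985) / 5 = 2.0522
sigma = R_bar / d2 = 2.0522 / 1.128 = 1.8193262
Cp = (USL - LSL)/(6*sigma) = (119.1 - 98.1)/(6*1.8193262) = 1.9238
Cpu = (119.1 - 103.0)/(3*1.8193262) = 2.9498
Cpl = (103.0 - 98.1)/(3*1.8193262) = 0.8978
Cpk = min(Cpu, Cpl) = 0.8978

0.8978


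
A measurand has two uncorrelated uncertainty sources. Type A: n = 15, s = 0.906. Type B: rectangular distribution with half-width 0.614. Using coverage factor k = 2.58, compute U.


u_A = s / sqrt(n) = 0.906 / sqrt(15) = 0.23392819
u_B = half_width / sqrt(3) = 0.614 / sqrt(3) = 0.35449307
uc = sqrt(u_A^2 + u_B^2) = sqrt(0.23392819^2 + 0.35449307^2) = 0.42472077
U = k * uc = 2.58 * 0.42472077
U = 1.0958

1.0958


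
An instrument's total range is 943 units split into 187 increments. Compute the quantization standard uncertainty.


resolution = range / divisions
resolution = 943 / 187 = 5.0427807
u_res = resolution / (2*sqrt(3))
u_res = 5.0427807 / 3.4641016
u_res = 1.4557

1.4557


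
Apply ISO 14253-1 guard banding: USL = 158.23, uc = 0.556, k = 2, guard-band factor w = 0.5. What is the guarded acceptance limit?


U = k * uc = 2 * 0.556 = 1.112
guard band g = w * U = 0.5 * 1.112 = 0.556
AL = USL - g = 158.23 - 0.556
AL = 157.6740

157.6740


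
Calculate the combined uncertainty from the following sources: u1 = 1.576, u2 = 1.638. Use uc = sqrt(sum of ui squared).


uc = sqrt(1.576^2 + 1.638^2)
uc = sqrt(5.16682)
uc = 2.2731

2.2731


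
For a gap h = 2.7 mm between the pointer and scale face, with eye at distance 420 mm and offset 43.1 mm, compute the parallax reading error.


error = h * offset / d
= 2.7 * 43.1 / 420
= 0.2771

0.2771


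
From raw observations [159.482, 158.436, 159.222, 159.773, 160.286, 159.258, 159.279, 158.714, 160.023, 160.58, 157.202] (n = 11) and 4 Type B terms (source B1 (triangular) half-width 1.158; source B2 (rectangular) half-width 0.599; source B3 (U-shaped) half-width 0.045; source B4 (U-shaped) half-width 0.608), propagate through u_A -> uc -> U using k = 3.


mean = (159.482 + 158.436 + 159.222 + 159.773 + 160.286 + 159.258 + 159.279 + 158.714 + 160.023 + 160.58 + 157.202) / 11 = 159.2959091
s = sqrt(sum((x - mean)^2)/(n-1)) = 0.94285624
u_A = s / sqrt(n) = 0.94285624 / sqrt(11) = 0.28428185
u_B1 = 1.158 / sqrt(6) = 0.47275152
u_B2 = 0.599 / sqrt(3) = 0.34583281
u_B3 = 0.045 / sqrt(2) = 0.031819805
u_B4 = 0.608 / sqrt(2) = 0.42992092
uc = sqrt(0.28428185^2 + 0.47275152^2 + 0.34583281^2 + 0.031819805^2 + 0.42992092^2) = 0.78086811
U = k * uc = 3 * 0.78086811
U = 2.3426

2.3426


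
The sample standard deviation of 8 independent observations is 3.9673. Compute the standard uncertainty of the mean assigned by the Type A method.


u_A = s / sqrt(n)
u_A = 3.9673 / sqrt(8)
u_A = 3.9673 / 2.8284271
u_A = 1.4027

1.4027


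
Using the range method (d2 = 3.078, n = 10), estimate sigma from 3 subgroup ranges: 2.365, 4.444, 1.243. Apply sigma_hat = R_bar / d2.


R_bar = (2.365 + 4.444 + 1.243) / 3
R_bar = 8.052 / 3 = 2.684
sigma_hat = R_bar / d2 = 2.684 / 3.078 = 0.8720

0.8720


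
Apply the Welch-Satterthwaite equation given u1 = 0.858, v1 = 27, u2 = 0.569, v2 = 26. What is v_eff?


uc = sqrt(u1^2 + u2^2) = sqrt(0.858^2 + 0.569^2) = 1.0295266
v_eff = uc^4 / (u1^4/v1 + u2^4/v2)
= 1.0295266^4 / (0.858^4/27 + 0.569^4/26)
= 1.123441 / 0.024103341
v_eff = 46.6093

46.6093


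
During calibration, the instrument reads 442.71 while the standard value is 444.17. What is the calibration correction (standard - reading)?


Correction = standard - reading
= 444.17 - 442.71
= 1.4600

1.4600


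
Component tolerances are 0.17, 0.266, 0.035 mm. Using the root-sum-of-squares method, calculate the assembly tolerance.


RSS = sqrt(0.17^2 + 0.266^2 + 0.035^2)
= sqrt(0.100881)
= 0.3176

0.3176


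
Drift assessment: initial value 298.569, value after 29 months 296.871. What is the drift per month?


rate = (v2 - v1) / months
= (296.871 - 298.569) / 29
= -1.6980 / 29
= -0.0586

-0.0586


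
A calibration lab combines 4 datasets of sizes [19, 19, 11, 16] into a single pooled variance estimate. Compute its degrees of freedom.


nu = sum_i (n_i - 1)
nu = ((19 - 1) + (19 - 1) + (11 - 1) + (16 - 1))
nu = 18 + 18 + 10 + 15
nu = 61

61


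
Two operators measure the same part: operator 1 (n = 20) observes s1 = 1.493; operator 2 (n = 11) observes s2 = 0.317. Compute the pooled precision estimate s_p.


s_p = sqrt(((n1-1)*s1^2 + (n2-1)*s2^2) / (n1+n2-2))
numerator = (20-1)*1.493^2 + (11-1)*0.317^2 = 42.351931 + 1.00489 = 43.356821
denominator = 20 + 11 - 2 = 29
s_p^2 = 43.356821 / 29 = 1.4950628
s_p = sqrt(1.4950628) = 1.2227

1.2227


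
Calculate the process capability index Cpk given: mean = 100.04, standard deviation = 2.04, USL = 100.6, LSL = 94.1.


Cpu = (USL - mean) / (3*sigma) = (100.6 - 100.04) / (3*2.04) = 0.0915
Cpl = (mean - LSL) / (3*sigma) = (100.04 - 94.1) / (3*2.04) = 0.9706
Cpk = min(Cpu, Cpl) = 0.0915

0.0915


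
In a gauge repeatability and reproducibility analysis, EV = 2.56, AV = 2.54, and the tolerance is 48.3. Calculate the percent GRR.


GRR = sqrt(EV^2 + AV^2) = sqrt(2.56^2 + 2.54^2) = 3.6062723
%GRR = GRR / tol * 100 = 3.6062723 / 48.3 * 100
%GRR = 7.4664

7.4664


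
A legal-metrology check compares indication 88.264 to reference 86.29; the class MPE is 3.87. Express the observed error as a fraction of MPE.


e = indication - reference = 88.264 - 86.29 = 1.9740
|e| = 1.9740
ratio = |e| / MPE = 1.9740 / 3.87
ratio = 0.5101

0.5101


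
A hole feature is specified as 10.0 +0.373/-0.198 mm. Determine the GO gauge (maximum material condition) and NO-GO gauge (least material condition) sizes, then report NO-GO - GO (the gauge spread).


GO = nominal - lower_tol (smallest hole = maximum material condition)
GO = 10.0 - 0.198 = 9.802
NO-GO = nominal + upper_tol (largest hole = least material condition)
NO-GO = 10.0 + 0.373 = 10.373
spread = NO-GO - GO = 10.373 - 9.802 = 0.5710

0.5710


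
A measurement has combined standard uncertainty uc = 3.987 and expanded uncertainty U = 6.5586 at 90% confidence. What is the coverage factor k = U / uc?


k = U / uc
k = 6.5586 / 3.987
k = 1.645

1.645


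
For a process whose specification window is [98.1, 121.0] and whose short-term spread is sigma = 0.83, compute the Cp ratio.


Cp = (USL - LSL) / (6 * sigma)
= (121.0 - 98.1) / (6 * 0.83)
= 22.9000 / 4.9800
= 4.5984

4.5984


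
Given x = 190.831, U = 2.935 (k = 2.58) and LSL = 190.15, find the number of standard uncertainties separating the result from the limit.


u = U / k = 2.935 / 2.58 = 1.1375969
margin = |LSL - x| = |190.15 - 190.831| = 0.681
z = margin / u = 0.681 / 1.1375969
z = 0.5986

0.5986


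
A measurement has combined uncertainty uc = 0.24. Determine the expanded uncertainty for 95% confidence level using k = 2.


U = k * uc
U = 2 * 0.24
U = 0.4800

0.4800


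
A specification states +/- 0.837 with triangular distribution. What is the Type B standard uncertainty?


u_B = half_width / sqrt(6)
u_B = 0.837 / 2.4494897
u_B = 0.3417

0.3417


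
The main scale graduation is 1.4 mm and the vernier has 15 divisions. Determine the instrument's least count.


LC = MSD / n_div
= 1.4 / 15
= 0.0933

0.0933


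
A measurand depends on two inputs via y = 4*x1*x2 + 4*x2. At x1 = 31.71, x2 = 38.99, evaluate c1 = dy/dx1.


y = 4*x1*x2 + 4*x2
dy/dx1 = 4*x2
Evaluate at x2 = 38.99: c1 = 4 * 38.99
c1 = 155.9600

155.9600


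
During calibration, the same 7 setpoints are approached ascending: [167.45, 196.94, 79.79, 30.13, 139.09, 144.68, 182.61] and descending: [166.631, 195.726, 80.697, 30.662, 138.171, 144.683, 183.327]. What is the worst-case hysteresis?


|167.45 - 166.631| = 0.8190
|196.94 - 195.726| = 1.2140
|79.79 - 80.697| = 0.9070
|30.13 - 30.662| = 0.5320
|139.09 - 138.171| = 0.9190
|144.68 - 144.683| = 0.0030
|182.61 - 183.327| = 0.7170
hysteresis = max(diffs) = 1.2140

1.2140


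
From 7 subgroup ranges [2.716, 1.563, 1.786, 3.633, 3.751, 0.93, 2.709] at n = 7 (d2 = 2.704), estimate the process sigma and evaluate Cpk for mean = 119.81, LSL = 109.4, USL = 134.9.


R_bar = (2.716 + 1.563 + 1.786 + 3.633 + 3.751 + 0.93 + 2.709) / 7 = 2.4411429
sigma = R_bar / d2 = 2.4411429 / 2.704 = 0.90278953
Cp = (USL - LSL)/(6*sigma) = (134.9 - 109.4)/(6*0.90278953) = 4.7076
Cpu = (134.9 - 119.81)/(3*0.90278953) = 5.5716
Cpl = (119.81 - 109.4)/(3*0.90278953) = 3.8436
Cpk = min(Cpu, Cpl) = 3.8436

3.8436


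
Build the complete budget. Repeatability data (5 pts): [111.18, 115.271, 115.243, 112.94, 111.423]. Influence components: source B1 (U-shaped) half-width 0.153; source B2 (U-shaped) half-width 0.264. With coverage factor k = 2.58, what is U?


mean = (111.18 + 115.271 + 115.243 + 112.94 + 111.423) / 5 = 113.2114
s = sqrt(sum((x - mean)^2)/(n-1)) = 1.9854451
u_A = s / sqrt(n) = 1.9854451 / sqrt(5) = 0.88791804
u_B1 = 0.153 / sqrt(2) = 0.10818734
u_B2 = 0.264 / sqrt(2) = 0.18667619
uc = sqrt(0.88791804^2 + 0.10818734^2 + 0.18667619^2) = 0.9137565
U = k * uc = 2.58 * 0.9137565
U = 2.3575

2.3575


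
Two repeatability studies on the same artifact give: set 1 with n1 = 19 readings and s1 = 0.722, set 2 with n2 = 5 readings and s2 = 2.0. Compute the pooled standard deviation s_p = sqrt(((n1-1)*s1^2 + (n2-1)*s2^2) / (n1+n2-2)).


s_p = sqrt(((n1-1)*s1^2 + (n2-1)*s2^2) / (n1+n2-2))
numerator = (19-1)*0.722^2 + (5-1)*2.0^2 = 9.383112 + 16 = 25.383112
denominator = 19 + 5 - 2 = 22
s_p^2 = 25.383112 / 22 = 1.1537778
s_p = sqrt(1.1537778) = 1.0741

1.0741


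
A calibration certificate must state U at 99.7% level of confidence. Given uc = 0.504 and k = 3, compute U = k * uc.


U = k * uc
U = 3 * 0.504
U = 1.5120

1.5120


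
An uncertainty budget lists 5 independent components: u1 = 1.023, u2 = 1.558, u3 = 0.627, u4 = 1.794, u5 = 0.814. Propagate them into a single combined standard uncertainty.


uc = sqrt(1.023^2 + 1.558^2 + 0.627^2 + 1.794^2 + 0.814^2)
uc = sqrt(7.748054)
uc = 2.7835

2.7835


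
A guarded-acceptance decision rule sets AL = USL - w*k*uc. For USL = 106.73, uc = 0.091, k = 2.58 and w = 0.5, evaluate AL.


U = k * uc = 2.58 * 0.091 = 0.23478
guard band g = w * U = 0.5 * 0.23478 = 0.11739
AL = USL - g = 106.73 - 0.11739
AL = 106.6126

106.6126


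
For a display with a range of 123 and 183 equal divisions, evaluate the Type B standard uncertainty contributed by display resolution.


resolution = range / divisions
resolution = 123 / 183 = 0.67213115
u_res = resolution / (2*sqrt(3))
u_res = 0.67213115 / 3.4641016
u_res = 0.1940

0.1940


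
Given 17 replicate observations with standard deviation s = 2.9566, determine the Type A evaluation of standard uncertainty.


u_A = s / sqrt(n)
u_A = 2.9566 / sqrt(17)
u_A = 2.9566 / 4.1231056
u_A = 0.7171

0.7171


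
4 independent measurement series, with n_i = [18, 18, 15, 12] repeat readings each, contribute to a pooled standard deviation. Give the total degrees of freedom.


nu = sum_i (n_i - 1)
nu = ((18 - 1) + (18 - 1) + (15 - 1) + (12 - 1))
nu = 17 + 17 + 14 + 11
nu = 59

59


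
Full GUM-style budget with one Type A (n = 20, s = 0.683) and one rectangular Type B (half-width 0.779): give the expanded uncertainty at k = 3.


u_A = s / sqrt(n) = 0.683 / sqrt(20) = 0.15272344
u_B = half_width / sqrt(3) = 0.779 / sqrt(3) = 0.44975586
uc = sqrt(u_A^2 + u_B^2) = sqrt(0.15272344^2 + 0.44975586^2) = 0.47497872
U = k * uc = 3 * 0.47497872
U = 1.4249

1.4249


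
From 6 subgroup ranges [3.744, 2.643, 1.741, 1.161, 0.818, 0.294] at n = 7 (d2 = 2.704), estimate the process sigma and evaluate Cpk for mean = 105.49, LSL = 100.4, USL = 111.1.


R_bar = (3.744 + 2.643 + 1.741 + 1.161 + 0.818 + 0.294) / 6 = 1.7335
sigma = R_bar / d2 = 1.7335 / 2.704 = 0.64108728
Cp = (USL - LSL)/(6*sigma) = (111.1 - 100.4)/(6*0.64108728) = 2.7817
Cpu = (111.1 - 105.49)/(3*0.64108728) = 2.9169
Cpl = (105.49 - 100.4)/(3*0.64108728) = 2.6465
Cpk = min(Cpu, Cpl) = 2.6465

2.6465


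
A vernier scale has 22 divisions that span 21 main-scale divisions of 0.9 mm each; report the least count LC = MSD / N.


LC = MSD / n_div
= 0.9 / 22
= 0.0409

0.0409


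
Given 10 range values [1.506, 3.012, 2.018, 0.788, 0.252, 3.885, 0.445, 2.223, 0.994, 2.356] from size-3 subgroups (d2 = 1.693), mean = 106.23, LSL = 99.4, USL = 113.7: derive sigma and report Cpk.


R_bar = (1.506 + 3.012 + 2.018 + 0.788 + 0.252 + 3.885 + 0.445 + 2.223 + 0.994 + 2.356) / 10 = 1.7479
sigma = R_bar / d2 = 1.7479 / 1.693 = 1.0324276
Cp = (USL - LSL)/(6*sigma) = (113.7 - 99.4)/(6*1.0324276) = 2.3085
Cpu = (113.7 - 106.23)/(3*1.0324276) = 2.4118
Cpl = (106.23 - 99.4)/(3*1.0324276) = 2.2052
Cpk = min(Cpu, Cpl) = 2.2052

2.2052


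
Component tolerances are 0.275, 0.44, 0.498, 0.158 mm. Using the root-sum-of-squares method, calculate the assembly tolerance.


RSS = sqrt(0.275^2 + 0.44^2 + 0.498^2 + 0.158^2)
= sqrt(0.542193)
= 0.7363

0.7363


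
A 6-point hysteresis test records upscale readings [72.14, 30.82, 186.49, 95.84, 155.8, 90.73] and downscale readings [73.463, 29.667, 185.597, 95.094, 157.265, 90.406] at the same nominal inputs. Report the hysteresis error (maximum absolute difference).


|72.14 - 73.463| = 1.3230
|30.82 - 29.667| = 1.1530
|186.49 - 185.597| = 0.8930
|95.84 - 95.094| = 0.7460
|155.8 - 157.265| = 1.4650
|90.73 - 90.406| = 0.3240
hysteresis = max(diffs) = 1.4650

1.4650


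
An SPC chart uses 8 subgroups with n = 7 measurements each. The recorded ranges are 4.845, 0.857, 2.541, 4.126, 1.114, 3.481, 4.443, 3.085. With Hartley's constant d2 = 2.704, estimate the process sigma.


R_bar = (4.845 + 0.857 + 2.541 + 4.126 + 1.114 + 3.481 + 4.443 + 3.085) / 8
R_bar = 24.492 / 8 = 3.0615
sigma_hat = R_bar / d2 = 3.0615 / 2.704 = 1.1322

1.1322


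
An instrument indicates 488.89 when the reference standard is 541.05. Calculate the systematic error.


Systematic error = measured - true
= 488.89 - 541.05
= -52.1600

-52.1600


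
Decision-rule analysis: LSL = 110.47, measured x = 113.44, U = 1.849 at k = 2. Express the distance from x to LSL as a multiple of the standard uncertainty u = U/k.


u = U / k = 1.849 / 2 = 0.9245
margin = |LSL - x| = |110.47 - 113.44| = 2.97
z = margin / u = 2.97 / 0.9245
z = 3.2125

3.2125


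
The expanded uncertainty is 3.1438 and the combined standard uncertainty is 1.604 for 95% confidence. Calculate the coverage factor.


k = U / uc
k = 3.1438 / 1.604
k = 1.96

1.96


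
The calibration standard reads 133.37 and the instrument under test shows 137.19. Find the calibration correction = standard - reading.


Correction = standard - reading
= 133.37 - 137.19
= -3.8200

-3.8200


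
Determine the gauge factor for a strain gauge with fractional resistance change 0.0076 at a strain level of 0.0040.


GF = (dR/R) / epsilon
= 0.0076 / 0.0040
= 1.9000

1.9000


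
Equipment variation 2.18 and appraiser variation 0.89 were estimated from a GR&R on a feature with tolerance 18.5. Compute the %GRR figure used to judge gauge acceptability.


GRR = sqrt(EV^2 + AV^2) = sqrt(2.18^2 + 0.89^2) = 2.3546762
%GRR = GRR / tol * 100 = 2.3546762 / 18.5 * 100
%GRR = 12.7280

12.7280


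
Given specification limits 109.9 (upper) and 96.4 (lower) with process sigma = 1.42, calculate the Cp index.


Cp = (USL - LSL) / (6 * sigma)
= (109.9 - 96.4) / (6 * 1.42)
= 13.5000 / 8.5200
= 1.5845

1.5845


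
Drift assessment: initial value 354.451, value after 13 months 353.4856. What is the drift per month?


rate = (v2 - v1) / months
= (353.4856 - 354.451) / 13
= -0.9654 / 13
= -0.0743

-0.0743


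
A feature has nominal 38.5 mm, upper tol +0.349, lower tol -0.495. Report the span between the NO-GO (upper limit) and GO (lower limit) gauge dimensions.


GO = nominal - lower_tol (smallest hole = maximum material condition)
GO = 38.5 - 0.495 = 38.005
NO-GO = nominal + upper_tol (largest hole = least material condition)
NO-GO = 38.5 + 0.349 = 38.849
spread = NO-GO - GO = 38.849 - 38.005 = 0.8440

0.8440


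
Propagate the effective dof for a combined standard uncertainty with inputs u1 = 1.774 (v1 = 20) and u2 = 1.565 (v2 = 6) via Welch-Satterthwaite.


uc = sqrt(u1^2 + u2^2) = sqrt(1.774^2 + 1.565^2) = 2.3656502
v_eff = uc^4 / (u1^4/v1 + u2^4/v2)
= 2.3656502^4 / (1.774^4/20 + 1.565^4/6)
= 31.318583 / 1.4949882
v_eff = 20.9491

20.9491


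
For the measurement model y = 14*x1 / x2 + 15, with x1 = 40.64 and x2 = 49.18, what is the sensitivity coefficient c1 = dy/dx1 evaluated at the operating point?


y = 14*x1 / x2 + 15
dy/dx1 = 14/x2
Evaluate at x2 = 49.18: c1 = 14 / 49.18
c1 = 0.2847

0.2847


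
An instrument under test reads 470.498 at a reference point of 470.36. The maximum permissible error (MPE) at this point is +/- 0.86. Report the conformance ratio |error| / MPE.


e = indication - reference = 470.498 - 470.36 = 0.1380
|e| = 0.1380
ratio = |e| / MPE = 0.1380 / 0.86
ratio = 0.1605

0.1605


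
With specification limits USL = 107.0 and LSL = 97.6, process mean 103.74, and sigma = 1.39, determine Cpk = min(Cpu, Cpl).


Cpu = (USL - mean) / (3*sigma) = (107.0 - 103.74) / (3*1.39) = 0.7818
Cpl = (mean - LSL) / (3*sigma) = (103.74 - 97.6) / (3*1.39) = 1.4724
Cpk = min(Cpu, Cpl) = 0.7818

0.7818


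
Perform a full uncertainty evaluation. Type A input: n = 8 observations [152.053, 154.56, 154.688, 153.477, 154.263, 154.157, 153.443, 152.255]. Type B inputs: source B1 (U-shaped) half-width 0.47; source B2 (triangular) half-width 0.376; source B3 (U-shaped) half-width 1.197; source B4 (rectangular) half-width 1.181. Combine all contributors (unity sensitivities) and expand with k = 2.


mean = (152.053 + 154.56 + 154.688 + 153.477 + 154.263 + 154.157 + 153.443 + 152.255) / 8 = 153.612
s = sqrt(sum((x - mean)^2)/(n-1)) = 1.0068354
u_A = s / sqrt(n) = 1.0068354 / sqrt(8) = 0.35597007
u_B1 = 0.47 / sqrt(2) = 0.33234019
u_B2 = 0.376 / sqrt(6) = 0.15350136
u_B3 = 1.197 / sqrt(2) = 0.84640682
u_B4 = 1.181 / sqrt(3) = 0.68185067
uc = sqrt(0.35597007^2 + 0.33234019^2 + 0.15350136^2 + 0.84640682^2 + 0.68185067^2) = 1.2008548
U = k * uc = 2 * 1.2008548
U = 2.4017

2.4017


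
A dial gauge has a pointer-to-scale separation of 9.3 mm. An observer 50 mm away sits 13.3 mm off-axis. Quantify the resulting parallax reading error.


error = h * offset / d
= 9.3 * 13.3 / 50
= 2.4738

2.4738


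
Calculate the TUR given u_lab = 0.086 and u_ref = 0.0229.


TUR = u_lab / u_ref
= 0.086 / 0.0229
= 3.7555

3.7555


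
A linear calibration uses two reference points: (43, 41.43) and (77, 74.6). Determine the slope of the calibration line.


slope = (y2 - y1) / (x2 - x1)
= (74.6 - 41.43) / (77 - 43)
= 33.1700 / 34
= 0.9756

0.9756


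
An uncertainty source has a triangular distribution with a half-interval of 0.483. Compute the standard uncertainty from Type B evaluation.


u_B = half_width / sqrt(6)
u_B = 0.483 / 2.4494897
u_B = 0.1972

0.1972


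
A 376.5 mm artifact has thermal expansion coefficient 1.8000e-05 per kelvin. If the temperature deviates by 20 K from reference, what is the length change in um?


dL = L * alpha * dT
= 376.5 * 1.8000e-05 * 20
= 0.1355400 mm
dL_um = 0.1355400 * 1000 = 135.5400 um

135.5400


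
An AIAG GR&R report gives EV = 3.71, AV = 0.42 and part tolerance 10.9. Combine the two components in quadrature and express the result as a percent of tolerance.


GRR = sqrt(EV^2 + AV^2) = sqrt(3.71^2 + 0.42^2) = 3.7336979
%GRR = GRR / tol * 100 = 3.7336979 / 10.9 * 100
%GRR = 34.2541

34.2541


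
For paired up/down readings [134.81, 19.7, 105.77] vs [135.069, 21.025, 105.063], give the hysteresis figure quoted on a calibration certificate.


|134.81 - 135.069| = 0.2590
|19.7 - 21.025| = 1.3250
|105.77 - 105.063| = 0.7070
hysteresis = max(diffs) = 1.3250

1.3250


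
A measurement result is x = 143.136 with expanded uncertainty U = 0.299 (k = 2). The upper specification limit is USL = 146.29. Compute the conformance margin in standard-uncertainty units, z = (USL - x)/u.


u = U / k = 0.299 / 2 = 0.1495
margin = |USL - x| = |146.29 - 143.136| = 3.154
z = margin / u = 3.154 / 0.1495
z = 21.0970

21.0970


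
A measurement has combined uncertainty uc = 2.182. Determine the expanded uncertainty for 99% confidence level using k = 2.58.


U = k * uc
U = 2.58 * 2.182
U = 5.6296

5.6296


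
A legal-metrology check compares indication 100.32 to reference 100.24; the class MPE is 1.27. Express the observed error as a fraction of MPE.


e = indication - reference = 100.32 - 100.24 = 0.0800
|e| = 0.0800
ratio = |e| / MPE = 0.0800 / 1.27
ratio = 0.0630

0.0630


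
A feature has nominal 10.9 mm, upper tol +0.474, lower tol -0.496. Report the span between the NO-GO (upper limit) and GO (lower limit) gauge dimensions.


GO = nominal - lower_tol (smallest hole = maximum material condition)
GO = 10.9 - 0.496 = 10.404
NO-GO = nominal + upper_tol (largest hole = least material condition)
NO-GO = 10.9 + 0.474 = 11.374
spread = NO-GO - GO = 11.374 - 10.404 = 0.9700

0.9700


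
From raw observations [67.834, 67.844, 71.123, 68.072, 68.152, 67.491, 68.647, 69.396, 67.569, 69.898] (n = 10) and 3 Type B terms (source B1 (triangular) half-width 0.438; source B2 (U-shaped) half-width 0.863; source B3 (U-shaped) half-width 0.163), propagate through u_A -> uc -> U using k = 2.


mean = (67.834 + 67.844 + 71.123 + 68.072 + 68.152 + 67.491 + 68.647 + 69.396 + 67.569 + 69.898) / 10 = 68.6026
s = sqrt(sum((x - mean)^2)/(n-1)) = 1.1840004
u_A = s / sqrt(n) = 1.1840004 / sqrt(10) = 0.3744138
u_B1 = 0.438 / sqrt(6) = 0.17881275
u_B2 = 0.863 / sqrt(2) = 0.61023315
u_B3 = 0.163 / sqrt(2) = 0.11525841
uc = sqrt(0.3744138^2 + 0.17881275^2 + 0.61023315^2 + 0.11525841^2) = 0.7468793
U = k * uc = 2 * 0.7468793
U = 1.4938

1.4938


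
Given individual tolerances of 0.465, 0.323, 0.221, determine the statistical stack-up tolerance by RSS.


RSS = sqrt(0.465^2 + 0.323^2 + 0.221^2)
= sqrt(0.369395)
= 0.6078

0.6078


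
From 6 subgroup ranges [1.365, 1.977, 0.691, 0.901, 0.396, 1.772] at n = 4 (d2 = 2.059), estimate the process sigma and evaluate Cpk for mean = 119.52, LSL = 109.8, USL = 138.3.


R_bar = (1.365 + 1.977 + 0.691 + 0.901 + 0.396 + 1.772) / 6 = 1.1836667
sigma = R_bar / d2 = 1.1836667 / 2.059 = 0.57487455
Cp = (USL - LSL)/(6*sigma) = (138.3 - 109.8)/(6*0.57487455) = 8.2627
Cpu = (138.3 - 119.52)/(3*0.57487455) = 10.8893
Cpl = (119.52 - 109.8)/(3*0.57487455) = 5.6360
Cpk = min(Cpu, Cpl) = 5.6360

5.6360


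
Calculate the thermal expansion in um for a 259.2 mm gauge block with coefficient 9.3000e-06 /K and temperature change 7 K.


dL = L * alpha * dT
= 259.2 * 9.3000e-06 * 7
= 0.0168739 mm
dL_um = 0.0168739 * 1000 = 16.8739 um

16.8739


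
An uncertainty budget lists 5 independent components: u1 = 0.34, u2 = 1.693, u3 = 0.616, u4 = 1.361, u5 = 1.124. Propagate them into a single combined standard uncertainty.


uc = sqrt(0.34^2 + 1.693^2 + 0.616^2 + 1.361^2 + 1.124^2)
uc = sqrt(6.477002)
uc = 2.5450

2.5450


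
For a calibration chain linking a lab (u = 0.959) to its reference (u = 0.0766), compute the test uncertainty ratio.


TUR = u_lab / u_ref
= 0.959 / 0.0766
= 12.5196

12.5196


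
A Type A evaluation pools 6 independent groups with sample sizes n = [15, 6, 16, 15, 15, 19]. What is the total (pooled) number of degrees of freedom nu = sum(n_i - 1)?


nu = sum_i (n_i - 1)
nu = ((15 - 1) + (6 - 1) + (16 - 1) + (15 - 1) + (15 - 1) + (19 - 1))
nu = 14 + 5 + 15 + 14 + 14 + 18
nu = 80

80


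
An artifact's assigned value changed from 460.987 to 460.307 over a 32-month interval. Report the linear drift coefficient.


rate = (v2 - v1) / months
= (460.307 - 460.987) / 32
= -0.6800 / 32
= -0.0213

-0.0213


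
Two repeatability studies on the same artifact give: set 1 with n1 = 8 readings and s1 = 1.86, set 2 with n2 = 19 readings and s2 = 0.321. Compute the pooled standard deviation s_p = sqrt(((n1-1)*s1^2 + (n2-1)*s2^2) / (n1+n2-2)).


s_p = sqrt(((n1-1)*s1^2 + (n2-1)*s2^2) / (n1+n2-2))
numerator = (8-1)*1.86^2 + (19-1)*0.321^2 = 24.2172 + 1.854738 = 26.071938
denominator = 8 + 19 - 2 = 25
s_p^2 = 26.071938 / 25 = 1.0428775
s_p = sqrt(1.0428775) = 1.0212

1.0212


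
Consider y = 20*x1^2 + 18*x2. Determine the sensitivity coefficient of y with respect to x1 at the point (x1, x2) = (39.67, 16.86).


y = 20*x1^2 + 18*x2
dy/dx1 = 2*20*x1
Evaluate at x1 = 39.67: c1 = 40 * 39.67
c1 = 1586.8000

1586.8000


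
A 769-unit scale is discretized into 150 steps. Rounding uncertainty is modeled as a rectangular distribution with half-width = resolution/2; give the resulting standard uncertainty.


resolution = range / divisions
resolution = 769 / 150 = 5.1266667
u_res = resolution / (2*sqrt(3))
u_res = 5.1266667 / 3.4641016
u_res = 1.4799

1.4799


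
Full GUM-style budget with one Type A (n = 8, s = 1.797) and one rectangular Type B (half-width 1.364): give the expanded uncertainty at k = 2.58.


u_A = s / sqrt(n) = 1.797 / sqrt(8) = 0.63533544
u_B = half_width / sqrt(3) = 1.364 / sqrt(3) = 0.78750577
uc = sqrt(u_A^2 + u_B^2) = sqrt(0.63533544^2 + 0.78750577^2) = 1.0118382
U = k * uc = 2.58 * 1.0118382
U = 2.6105

2.6105


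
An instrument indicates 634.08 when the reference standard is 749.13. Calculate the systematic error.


Systematic error = measured - true
= 634.08 - 749.13
= -115.0500

-115.0500


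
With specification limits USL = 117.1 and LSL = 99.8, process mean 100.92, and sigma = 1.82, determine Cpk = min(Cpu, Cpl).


Cpu = (USL - mean) / (3*sigma) = (117.1 - 100.92) / (3*1.82) = 2.9634
Cpl = (mean - LSL) / (3*sigma) = (100.92 - 99.8) / (3*1.82) = 0.2051
Cpk = min(Cpu, Cpl) = 0.2051

0.2051


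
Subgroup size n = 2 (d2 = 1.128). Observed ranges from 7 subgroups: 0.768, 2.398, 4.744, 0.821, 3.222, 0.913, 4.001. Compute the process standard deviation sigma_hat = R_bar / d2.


R_bar = (0.768 + 2.398 + 4.744 + 0.821 + 3.222 + 0.913 + 4.001) / 7
R_bar = 16.867 / 7 = 2.4095714
sigma_hat = R_bar / d2 = 2.4095714 / 1.128 = 2.1361

2.1361


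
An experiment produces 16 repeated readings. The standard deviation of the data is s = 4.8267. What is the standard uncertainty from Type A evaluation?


u_A = s / sqrt(n)
u_A = 4.8267 / sqrt(16)
u_A = 4.8267 / 4
u_A = 1.2067

1.2067


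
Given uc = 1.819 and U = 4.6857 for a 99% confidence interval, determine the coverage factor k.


k = U / uc
k = 4.6857 / 1.819
k = 2.576

2.576


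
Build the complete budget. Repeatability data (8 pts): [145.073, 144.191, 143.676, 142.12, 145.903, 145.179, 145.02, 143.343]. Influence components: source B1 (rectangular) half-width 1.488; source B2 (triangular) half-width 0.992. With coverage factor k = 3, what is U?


mean = (145.073 + 144.191 + 143.676 + 142.12 + 145.903 + 145.179 + 145.02 + 143.343) / 8 = 144.313125
s = sqrt(sum((x - mean)^2)/(n-1)) = 1.2262782
u_A = s / sqrt(n) = 1.2262782 / sqrt(8) = 0.43355482
u_B1 = 1.488 / sqrt(3) = 0.8590972
u_B2 = 0.992 / sqrt(6) = 0.4049823
uc = sqrt(0.43355482^2 + 0.8590972^2 + 0.4049823^2) = 1.0440443
U = k * uc = 3 * 1.0440443
U = 3.1321

3.1321


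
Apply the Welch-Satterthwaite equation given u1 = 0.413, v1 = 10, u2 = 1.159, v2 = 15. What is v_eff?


uc = sqrt(u1^2 + u2^2) = sqrt(0.413^2 + 1.159^2) = 1.2303861
v_eff = uc^4 / (u1^4/v1 + u2^4/v2)
= 1.2303861^4 / (0.413^4/10 + 1.159^4/15)
= 2.2917417 / 0.12320297
v_eff = 18.6014

18.6014


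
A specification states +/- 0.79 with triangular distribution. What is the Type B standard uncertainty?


u_B = half_width / sqrt(6)
u_B = 0.79 / 2.4494897
u_B = 0.3225

0.3225


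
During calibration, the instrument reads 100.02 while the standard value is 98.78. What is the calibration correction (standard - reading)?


Correction = standard - reading
= 98.78 - 100.02
= -1.2400

-1.2400


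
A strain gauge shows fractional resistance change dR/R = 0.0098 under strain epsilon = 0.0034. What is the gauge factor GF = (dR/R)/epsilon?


GF = (dR/R) / epsilon
= 0.0098 / 0.0034
= 2.8824

2.8824


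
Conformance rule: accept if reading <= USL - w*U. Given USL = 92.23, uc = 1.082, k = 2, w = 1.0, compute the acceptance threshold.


U = k * uc = 2 * 1.082 = 2.164
guard band g = w * U = 1.0 * 2.164 = 2.164
AL = USL - g = 92.23 - 2.164
AL = 90.0660

90.0660


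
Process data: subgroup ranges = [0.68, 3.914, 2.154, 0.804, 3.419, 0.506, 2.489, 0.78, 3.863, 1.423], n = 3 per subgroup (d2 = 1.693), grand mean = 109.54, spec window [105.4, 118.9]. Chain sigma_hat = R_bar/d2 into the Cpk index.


R_bar = (0.68 + 3.914 + 2.154 + 0.804 + 3.419 + 0.506 + 2.489 + 0.78 + 3.863 + 1.423) / 10 = 2.0032
sigma = R_bar / d2 = 2.0032 / 1.693 = 1.183225
Cp = (USL - LSL)/(6*sigma) = (118.9 - 105.4)/(6*1.183225) = 1.9016
Cpu = (118.9 - 109.54)/(3*1.183225) = 2.6369
Cpl = (109.54 - 105.4)/(3*1.183225) = 1.1663
Cpk = min(Cpu, Cpl) = 1.1663

1.1663


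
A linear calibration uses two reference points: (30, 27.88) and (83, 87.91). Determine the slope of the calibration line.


slope = (y2 - y1) / (x2 - x1)
= (87.91 - 27.88) / (83 - 30)
= 60.0300 / 53
= 1.1326

1.1326


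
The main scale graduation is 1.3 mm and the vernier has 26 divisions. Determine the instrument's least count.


LC = MSD / n_div
= 1.3 / 26
= 0.0500

0.0500


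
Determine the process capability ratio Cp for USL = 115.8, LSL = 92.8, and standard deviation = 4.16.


Cp = (USL - LSL) / (6 * sigma)
= (115.8 - 92.8) / (6 * 4.16)
= 23.0000 / 24.9600
= 0.9215

0.9215


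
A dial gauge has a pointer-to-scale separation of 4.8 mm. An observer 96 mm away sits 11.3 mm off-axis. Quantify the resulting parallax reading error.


error = h * offset / d
= 4.8 * 11.3 / 96
= 0.5650

0.5650


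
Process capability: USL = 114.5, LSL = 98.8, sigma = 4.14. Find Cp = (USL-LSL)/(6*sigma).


Cp = (USL - LSL) / (6 * sigma)
= (114.5 - 98.8) / (6 * 4.14)
= 15.7000 / 24.8400
= 0.6320

0.6320


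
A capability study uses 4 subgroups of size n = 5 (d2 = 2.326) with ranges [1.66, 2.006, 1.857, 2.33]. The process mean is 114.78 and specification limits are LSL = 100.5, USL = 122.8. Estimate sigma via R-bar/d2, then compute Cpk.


R_bar = (1.66 + 2.006 + 1.857 + 2.33) / 4 = 1.96325
sigma = R_bar / d2 = 1.96325 / 2.326 = 0.84404557
Cp = (USL - LSL)/(6*sigma) = (122.8 - 100.5)/(6*0.84404557) = 4.4034
Cpu = (122.8 - 114.78)/(3*0.84404557) = 3.1673
Cpl = (114.78 - 100.5)/(3*0.84404557) = 5.6395
Cpk = min(Cpu, Cpl) = 3.1673

3.1673


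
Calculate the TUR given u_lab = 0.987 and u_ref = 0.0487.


TUR = u_lab / u_ref
= 0.987 / 0.0487
= 20.2669

20.2669


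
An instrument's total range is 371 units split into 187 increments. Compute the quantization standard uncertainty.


resolution = range / divisions
resolution = 371 / 187 = 1.9839572
u_res = resolution / (2*sqrt(3))
u_res = 1.9839572 / 3.4641016
u_res = 0.5727

0.5727


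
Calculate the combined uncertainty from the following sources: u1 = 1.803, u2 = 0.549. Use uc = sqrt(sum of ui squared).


uc = sqrt(1.803^2 + 0.549^2)
uc = sqrt(3.55221)
uc = 1.8847

1.8847


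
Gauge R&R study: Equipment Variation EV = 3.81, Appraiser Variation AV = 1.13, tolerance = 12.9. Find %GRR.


GRR = sqrt(EV^2 + AV^2) = sqrt(3.81^2 + 1.13^2) = 3.9740408
%GRR = GRR / tol * 100 = 3.9740408 / 12.9 * 100
%GRR = 30.8065

30.8065


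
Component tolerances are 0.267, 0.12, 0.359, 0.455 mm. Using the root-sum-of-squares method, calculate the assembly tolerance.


RSS = sqrt(0.267^2 + 0.12^2 + 0.359^2 + 0.455^2)
= sqrt(0.421595)
= 0.6493

0.6493


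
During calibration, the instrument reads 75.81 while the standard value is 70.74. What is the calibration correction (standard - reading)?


Correction = standard - reading
= 70.74 - 75.81
= -5.0700

-5.0700


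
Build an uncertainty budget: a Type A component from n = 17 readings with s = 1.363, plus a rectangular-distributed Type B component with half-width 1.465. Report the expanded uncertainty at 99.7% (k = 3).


u_A = s / sqrt(n) = 1.363 / sqrt(17) = 0.33057606
u_B = half_width / sqrt(3) = 1.465 / sqrt(3) = 0.84581814
uc = sqrt(u_A^2 + u_B^2) = sqrt(0.33057606^2 + 0.84581814^2) = 0.90812381
U = k * uc = 3 * 0.90812381
U = 2.7244

2.7244


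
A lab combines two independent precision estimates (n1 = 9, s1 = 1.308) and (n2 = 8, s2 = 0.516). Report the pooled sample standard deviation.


s_p = sqrt(((n1-1)*s1^2 + (n2-1)*s2^2) / (n1+n2-2))
numerator = (9-1)*1.308^2 + (8-1)*0.516^2 = 13.686912 + 1.863792 = 15.550704
denominator = 9 + 8 - 2 = 15
s_p^2 = 15.550704 / 15 = 1.0367136
s_p = sqrt(1.0367136) = 1.0182

1.0182


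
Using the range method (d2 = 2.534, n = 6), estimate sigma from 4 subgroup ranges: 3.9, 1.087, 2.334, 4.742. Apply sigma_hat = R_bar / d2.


R_bar = (3.9 + 1.087 + 2.334 + 4.742) / 4
R_bar = 12.063 / 4 = 3.01575
sigma_hat = R_bar / d2 = 3.01575 / 2.534 = 1.1901

1.1901


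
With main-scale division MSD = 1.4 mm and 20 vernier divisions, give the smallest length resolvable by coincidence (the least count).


LC = MSD / n_div
= 1.4 / 20
= 0.0700

0.0700


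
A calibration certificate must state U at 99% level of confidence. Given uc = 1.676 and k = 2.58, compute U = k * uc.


U = k * uc
U = 2.58 * 1.676
U = 4.3241

4.3241


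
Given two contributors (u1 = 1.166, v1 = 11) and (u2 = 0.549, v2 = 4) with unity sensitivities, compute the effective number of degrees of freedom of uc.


uc = sqrt(u1^2 + u2^2) = sqrt(1.166^2 + 0.549^2) = 1.2887812
v_eff = uc^4 / (u1^4/v1 + u2^4/v2)
= 1.2887812^4 / (1.166^4/11 + 0.549^4/4)
= 2.7587781 / 0.19074632
v_eff = 14.4631

14.4631
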